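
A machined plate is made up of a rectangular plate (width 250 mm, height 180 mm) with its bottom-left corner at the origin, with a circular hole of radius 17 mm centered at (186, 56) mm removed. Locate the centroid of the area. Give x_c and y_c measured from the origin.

x_c = 123.74 mm, y_c = 90.70 mm

Part | A | x̄ᵢ | ȳᵢ | A·x̄ᵢ | A·ȳᵢ
plate | 45000.00 | 125.00 | 90.00 | 5625000.00 | 4050000.00
hole | -907.92 | 186.00 | 56.00 | -168873.17 | -50843.54
Σ | 44092.08 |  |  | 5456126.83 | 3999156.46
x_c = 5456126.83 / 44092.08 = 123.74 mm
y_c = 3999156.46 / 44092.08 = 90.70 mm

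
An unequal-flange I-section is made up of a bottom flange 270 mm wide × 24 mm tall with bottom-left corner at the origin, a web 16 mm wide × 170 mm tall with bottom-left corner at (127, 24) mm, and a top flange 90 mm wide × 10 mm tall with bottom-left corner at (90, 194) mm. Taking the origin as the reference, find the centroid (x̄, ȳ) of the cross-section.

bottom flange: A = 270 × 24 = 6480.00, centroid at (135.00, 12.00).
web: A = 16 × 170 = 2720.00, centroid at (135.00, 109.00).
top flange: A = 90 × 10 = 900.00, centroid at (135.00, 199.00).
ΣA = 10100.00 mm², ΣAx̄ = 1363500.00 mm³, ΣAȳ = 553340.00 mm³.
x̄ = 1363500.00/10100.00 = 135.00 mm; ȳ = 553340.00/10100.00 = 54.79 mm.

x̄ = 135.00 mm, ȳ = 54.79 mm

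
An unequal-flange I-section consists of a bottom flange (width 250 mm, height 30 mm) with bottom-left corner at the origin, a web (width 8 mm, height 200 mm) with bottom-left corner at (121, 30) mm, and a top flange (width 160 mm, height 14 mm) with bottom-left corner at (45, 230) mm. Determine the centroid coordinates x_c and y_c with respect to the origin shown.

x_c = 125.00 mm, y_c = 75.08 mm

Part | A | x̄ᵢ | ȳᵢ | A·x̄ᵢ | A·ȳᵢ
bottom flange | 7500.00 | 125.00 | 15.00 | 937500.00 | 112500.00
web | 1600.00 | 125.00 | 130.00 | 200000.00 | 208000.00
top flange | 2240.00 | 125.00 | 237.00 | 280000.00 | 530880.00
Σ | 11340.00 |  |  | 1417500.00 | 851380.00
x_c = 1417500.00 / 11340.00 = 125.00 mm
y_c = 851380.00 / 11340.00 = 75.08 mm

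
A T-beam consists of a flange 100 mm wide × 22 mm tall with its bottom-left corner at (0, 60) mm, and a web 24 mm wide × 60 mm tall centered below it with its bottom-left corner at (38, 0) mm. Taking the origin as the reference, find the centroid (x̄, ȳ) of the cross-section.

x̄ = 50.00 mm, ȳ = 54.78 mm

web: A = 24 × 60 = 1440.00, centroid at (50.00, 30.00).
flange: A = 100 × 22 = 2200.00, centroid at (50.00, 71.00).
ΣA = 3640.00 mm²
ΣAx̄ = (1440.00)(50.00) + (2200.00)(50.00) = 182000.00 mm³
ΣAȳ = (1440.00)(30.00) + (2200.00)(71.00) = 199400.00 mm³
x̄ = 182000.00 / 3640.00 = 50.00 mm
ȳ = 199400.00 / 3640.00 = 54.78 mm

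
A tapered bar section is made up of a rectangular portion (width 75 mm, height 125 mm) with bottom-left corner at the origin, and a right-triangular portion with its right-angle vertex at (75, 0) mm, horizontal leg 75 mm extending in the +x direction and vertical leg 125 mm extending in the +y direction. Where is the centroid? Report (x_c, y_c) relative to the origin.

x_c = 58.33 mm, y_c = 55.56 mm

rectangular portion: A = 75 × 125 = 9375.00, centroid at (37.50, 62.50).
triangular portion: A = ½·75·125 = 4687.50, centroid at (100.00, 41.67).
ΣA = 14062.50 mm², ΣAx_c = 820312.50 mm³, ΣAy_c = 781250.00 mm³.
x_c = 820312.50/14062.50 = 58.33 mm; y_c = 781250.00/14062.50 = 55.56 mm.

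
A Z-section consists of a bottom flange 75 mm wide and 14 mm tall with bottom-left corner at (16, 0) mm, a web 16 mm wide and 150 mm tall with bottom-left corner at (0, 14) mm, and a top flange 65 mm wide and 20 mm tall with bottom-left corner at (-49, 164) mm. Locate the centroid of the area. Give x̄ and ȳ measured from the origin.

x̄ = 11.35 mm, ȳ = 94.14 mm

bottom flange: A = 75 × 14 = 1050.00, centroid at (53.50, 7.00).
web: A = 16 × 150 = 2400.00, centroid at (8.00, 89.00).
top flange: A = 65 × 20 = 1300.00, centroid at (-16.50, 174.00).
ΣA = 4750.00 mm², ΣAx̄ = 53925.00 mm³, ΣAȳ = 447150.00 mm³.
x̄ = 53925.00/4750.00 = 11.35 mm; ȳ = 447150.00/4750.00 = 94.14 mm.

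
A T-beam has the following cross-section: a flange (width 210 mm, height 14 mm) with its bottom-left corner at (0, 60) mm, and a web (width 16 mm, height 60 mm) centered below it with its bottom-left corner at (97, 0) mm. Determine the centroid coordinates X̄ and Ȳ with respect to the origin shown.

web: A = 16 × 60 = 960.00, centroid at (105.00, 30.00).
flange: A = 210 × 14 = 2940.00, centroid at (105.00, 67.00).
ΣA = 3900.00 mm², ΣAX̄ = 409500.00 mm³, ΣAȲ = 225780.00 mm³.
X̄ = 409500.00/3900.00 = 105.00 mm; Ȳ = 225780.00/3900.00 = 57.89 mm.

X̄ = 105.00 mm, Ȳ = 57.89 mm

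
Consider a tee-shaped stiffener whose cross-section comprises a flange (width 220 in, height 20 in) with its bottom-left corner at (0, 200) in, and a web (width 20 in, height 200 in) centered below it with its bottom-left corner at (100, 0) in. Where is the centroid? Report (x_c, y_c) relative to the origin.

x_c = 110.00 in, y_c = 157.62 in

web: A = 20 × 200 = 4000.00, centroid at (110.00, 100.00).
flange: A = 220 × 20 = 4400.00, centroid at (110.00, 210.00).
ΣA = 8400.00 in², ΣAx_c = 924000.00 in³, ΣAy_c = 1324000.00 in³.
x_c = 924000.00/8400.00 = 110.00 in; y_c = 1324000.00/8400.00 = 157.62 in.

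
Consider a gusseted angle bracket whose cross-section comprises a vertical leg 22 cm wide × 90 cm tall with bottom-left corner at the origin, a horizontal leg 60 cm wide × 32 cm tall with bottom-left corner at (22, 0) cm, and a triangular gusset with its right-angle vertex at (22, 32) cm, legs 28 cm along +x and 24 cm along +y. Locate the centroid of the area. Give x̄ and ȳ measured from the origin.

x̄ = 31.20 cm, ȳ = 31.46 cm

Part | A | x̄ᵢ | ȳᵢ | A·x̄ᵢ | A·ȳᵢ
vertical leg | 1980.00 | 11.00 | 45.00 | 21780.00 | 89100.00
horizontal leg | 1920.00 | 52.00 | 16.00 | 99840.00 | 30720.00
gusset | 336.00 | 31.33 | 40.00 | 10528.00 | 13440.00
Σ | 4236.00 |  |  | 132148.00 | 133260.00
x̄ = 132148.00 / 4236.00 = 31.20 cm
ȳ = 133260.00 / 4236.00 = 31.46 cm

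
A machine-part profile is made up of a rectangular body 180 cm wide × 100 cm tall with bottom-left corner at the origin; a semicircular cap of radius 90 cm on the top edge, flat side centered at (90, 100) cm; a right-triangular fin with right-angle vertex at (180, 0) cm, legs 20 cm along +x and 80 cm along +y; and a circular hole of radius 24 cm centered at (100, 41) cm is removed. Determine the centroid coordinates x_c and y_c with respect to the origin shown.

rectangular body: A = 180 × 100 = 18000.00, centroid at (90.00, 50.00).
semicircular top: A = ½π·90² = 12723.45, centroid at (90.00, 138.20).
triangular fin: A = ½·20·80 = 800.00, centroid at (186.67, 26.67).
hole: A = −π·24² = -1809.56, centroid at (100.00, 41.00).
ΣA = 29713.89 cm²
ΣAx_c = (18000.00)(90.00) + (12723.45)(90.00) + (800.00)(186.67) + (-1809.56)(100.00) = 2733488.12 cm³
ΣAy_c = (18000.00)(50.00) + (12723.45)(138.20) + (800.00)(26.67) + (-1809.56)(41.00) = 2605486.51 cm³
x_c = 2733488.12 / 29713.89 = 91.99 cm
y_c = 2605486.51 / 29713.89 = 87.69 cm

x_c = 91.99 cm, y_c = 87.69 cm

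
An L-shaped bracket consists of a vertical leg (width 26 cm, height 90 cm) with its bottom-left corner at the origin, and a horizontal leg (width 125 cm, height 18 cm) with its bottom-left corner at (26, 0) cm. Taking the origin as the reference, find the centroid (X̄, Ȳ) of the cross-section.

vertical leg: A = 26 × 90 = 2340.00, centroid at (13.00, 45.00).
horizontal leg: A = 125 × 18 = 2250.00, centroid at (88.50, 9.00).
ΣA = 4590.00 cm²
ΣAX̄ = (2340.00)(13.00) + (2250.00)(88.50) = 229545.00 cm³
ΣAȲ = (2340.00)(45.00) + (2250.00)(9.00) = 125550.00 cm³
X̄ = 229545.00 / 4590.00 = 50.01 cm
Ȳ = 125550.00 / 4590.00 = 27.35 cm

X̄ = 50.01 cm, Ȳ = 27.35 cm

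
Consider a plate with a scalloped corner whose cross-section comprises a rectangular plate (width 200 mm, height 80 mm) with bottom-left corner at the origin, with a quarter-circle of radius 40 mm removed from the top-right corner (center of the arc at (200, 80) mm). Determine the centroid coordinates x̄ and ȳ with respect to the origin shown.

Part | A | x̄ᵢ | ȳᵢ | A·x̄ᵢ | A·ȳᵢ
plate | 16000.00 | 100.00 | 40.00 | 1600000.00 | 640000.00
removed quarter-circle | -1256.64 | 183.02 | 63.02 | -229994.08 | -79197.63
Σ | 14743.36 |  |  | 1370005.92 | 560802.37
x̄ = 1370005.92 / 14743.36 = 92.92 mm
ȳ = 560802.37 / 14743.36 = 38.04 mm

x̄ = 92.92 mm, ȳ = 38.04 mm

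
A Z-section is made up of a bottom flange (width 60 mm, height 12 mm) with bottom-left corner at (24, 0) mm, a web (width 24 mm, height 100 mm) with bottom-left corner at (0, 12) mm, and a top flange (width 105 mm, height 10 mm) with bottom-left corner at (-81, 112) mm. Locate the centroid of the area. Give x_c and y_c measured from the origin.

x_c = 9.05 mm, y_c = 66.18 mm

Part | A | x̄ᵢ | ȳᵢ | A·x̄ᵢ | A·ȳᵢ
bottom flange | 720.00 | 54.00 | 6.00 | 38880.00 | 4320.00
web | 2400.00 | 12.00 | 62.00 | 28800.00 | 148800.00
top flange | 1050.00 | -28.50 | 117.00 | -29925.00 | 122850.00
Σ | 4170.00 |  |  | 37755.00 | 275970.00
x_c = 37755.00 / 4170.00 = 9.05 mm
y_c = 275970.00 / 4170.00 = 66.18 mm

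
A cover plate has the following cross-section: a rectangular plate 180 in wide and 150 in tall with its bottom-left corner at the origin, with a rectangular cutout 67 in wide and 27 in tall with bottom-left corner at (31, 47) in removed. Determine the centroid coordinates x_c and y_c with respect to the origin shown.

x_c = 91.83 in, y_c = 76.04 in

plate: A = 180 × 150 = 27000.00, centroid at (90.00, 75.00).
hole: A = −(67 × 27) = -1809.00, centroid at (64.50, 60.50).
ΣA = 25191.00 in², ΣAx_c = 2313319.50 in³, ΣAy_c = 1915555.50 in³.
x_c = 2313319.50/25191.00 = 91.83 in; y_c = 1915555.50/25191.00 = 76.04 in.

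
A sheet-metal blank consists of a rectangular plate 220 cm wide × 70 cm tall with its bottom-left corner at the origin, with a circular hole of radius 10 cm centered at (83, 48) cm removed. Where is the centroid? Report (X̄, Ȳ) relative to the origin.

X̄ = 110.56 cm, Ȳ = 34.73 cm

Part | A | x̄ᵢ | ȳᵢ | A·x̄ᵢ | A·ȳᵢ
plate | 15400.00 | 110.00 | 35.00 | 1694000.00 | 539000.00
hole | -314.16 | 83.00 | 48.00 | -26075.22 | -15079.64
Σ | 15085.84 |  |  | 1667924.78 | 523920.36
X̄ = 1667924.78 / 15085.84 = 110.56 cm
Ȳ = 523920.36 / 15085.84 = 34.73 cm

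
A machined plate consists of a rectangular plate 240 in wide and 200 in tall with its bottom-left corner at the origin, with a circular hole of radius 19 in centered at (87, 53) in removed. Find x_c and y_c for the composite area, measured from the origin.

plate: A = 240 × 200 = 48000.00, centroid at (120.00, 100.00).
hole: A = −π·19² = -1134.11, centroid at (87.00, 53.00).
ΣA = 46865.89 in², ΣAx_c = 5661332.00 in³, ΣAy_c = 4739891.91 in³.
x_c = 5661332.00/46865.89 = 120.80 in; y_c = 4739891.91/46865.89 = 101.14 in.

x_c = 120.80 in, y_c = 101.14 in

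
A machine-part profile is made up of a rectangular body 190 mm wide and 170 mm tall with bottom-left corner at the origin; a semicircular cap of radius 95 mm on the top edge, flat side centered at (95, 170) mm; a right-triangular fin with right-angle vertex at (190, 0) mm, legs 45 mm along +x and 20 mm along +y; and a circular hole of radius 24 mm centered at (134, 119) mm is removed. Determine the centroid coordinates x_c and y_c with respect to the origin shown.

x_c = 94.53 mm, y_c = 122.23 mm

rectangular body: A = 190 × 170 = 32300.00, centroid at (95.00, 85.00).
semicircular top: A = ½π·95² = 14176.44, centroid at (95.00, 210.32).
triangular fin: A = ½·45·20 = 450.00, centroid at (205.00, 6.67).
hole: A = −π·24² = -1809.56, centroid at (134.00, 119.00).
ΣA = 45116.88 mm²
ΣAx_c = (32300.00)(95.00) + (14176.44)(95.00) + (450.00)(205.00) + (-1809.56)(134.00) = 4265030.81 mm³
ΣAy_c = (32300.00)(85.00) + (14176.44)(210.32) + (450.00)(6.67) + (-1809.56)(119.00) = 5514740.27 mm³
x_c = 4265030.81 / 45116.88 = 94.53 mm
y_c = 5514740.27 / 45116.88 = 122.23 mm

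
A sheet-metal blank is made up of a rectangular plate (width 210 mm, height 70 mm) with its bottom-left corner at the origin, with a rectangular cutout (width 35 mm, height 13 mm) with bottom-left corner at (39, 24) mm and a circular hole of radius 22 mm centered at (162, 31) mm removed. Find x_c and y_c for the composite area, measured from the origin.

Part | A | x̄ᵢ | ȳᵢ | A·x̄ᵢ | A·ȳᵢ
plate | 14700.00 | 105.00 | 35.00 | 1543500.00 | 514500.00
hole 1 | -455.00 | 56.50 | 30.50 | -25707.50 | -13877.50
hole 2 | -1520.53 | 162.00 | 31.00 | -246326.00 | -47136.46
Σ | 12724.47 |  |  | 1271466.50 | 453486.04
x_c = 1271466.50 / 12724.47 = 99.92 mm
y_c = 453486.04 / 12724.47 = 35.64 mm

x_c = 99.92 mm, y_c = 35.64 mm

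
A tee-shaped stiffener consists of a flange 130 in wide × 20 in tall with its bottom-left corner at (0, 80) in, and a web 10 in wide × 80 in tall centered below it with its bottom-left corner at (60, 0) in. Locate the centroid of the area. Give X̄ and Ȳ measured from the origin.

X̄ = 65.00 in, Ȳ = 78.24 in

web: A = 10 × 80 = 800.00, centroid at (65.00, 40.00).
flange: A = 130 × 20 = 2600.00, centroid at (65.00, 90.00).
ΣA = 3400.00 in², ΣAX̄ = 221000.00 in³, ΣAȲ = 266000.00 in³.
X̄ = 221000.00/3400.00 = 65.00 in; Ȳ = 266000.00/3400.00 = 78.24 in.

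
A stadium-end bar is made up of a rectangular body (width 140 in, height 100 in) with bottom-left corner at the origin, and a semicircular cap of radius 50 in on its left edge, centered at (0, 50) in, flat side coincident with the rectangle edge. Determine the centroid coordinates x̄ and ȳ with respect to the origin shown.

x̄ = 50.02 in, ȳ = 50.00 in

Part | A | x̄ᵢ | ȳᵢ | A·x̄ᵢ | A·ȳᵢ
rectangular body | 14000.00 | 70.00 | 50.00 | 980000.00 | 700000.00
semicircular end | 3926.99 | -21.22 | 50.00 | -83333.33 | 196349.54
Σ | 17926.99 |  |  | 896666.67 | 896349.54
x̄ = 896666.67 / 17926.99 = 50.02 in
ȳ = 896349.54 / 17926.99 = 50.00 in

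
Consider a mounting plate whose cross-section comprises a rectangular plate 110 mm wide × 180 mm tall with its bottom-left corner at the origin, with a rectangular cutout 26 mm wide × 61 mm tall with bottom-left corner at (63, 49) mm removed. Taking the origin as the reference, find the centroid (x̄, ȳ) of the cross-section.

plate: A = 110 × 180 = 19800.00, centroid at (55.00, 90.00).
hole: A = −(26 × 61) = -1586.00, centroid at (76.00, 79.50).
ΣA = 18214.00 mm²
ΣAx̄ = (19800.00)(55.00) + (-1586.00)(76.00) = 968464.00 mm³
ΣAȳ = (19800.00)(90.00) + (-1586.00)(79.50) = 1655913.00 mm³
x̄ = 968464.00 / 18214.00 = 53.17 mm
ȳ = 1655913.00 / 18214.00 = 90.91 mm

x̄ = 53.17 mm, ȳ = 90.91 mm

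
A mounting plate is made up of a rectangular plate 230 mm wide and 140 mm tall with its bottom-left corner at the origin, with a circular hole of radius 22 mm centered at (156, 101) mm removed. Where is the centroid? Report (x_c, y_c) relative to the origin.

x_c = 112.97 mm, y_c = 68.46 mm

Part | A | x̄ᵢ | ȳᵢ | A·x̄ᵢ | A·ȳᵢ
plate | 32200.00 | 115.00 | 70.00 | 3703000.00 | 2254000.00
hole | -1520.53 | 156.00 | 101.00 | -237202.81 | -153573.62
Σ | 30679.47 |  |  | 3465797.19 | 2100426.38
x_c = 3465797.19 / 30679.47 = 112.97 mm
y_c = 2100426.38 / 30679.47 = 68.46 mm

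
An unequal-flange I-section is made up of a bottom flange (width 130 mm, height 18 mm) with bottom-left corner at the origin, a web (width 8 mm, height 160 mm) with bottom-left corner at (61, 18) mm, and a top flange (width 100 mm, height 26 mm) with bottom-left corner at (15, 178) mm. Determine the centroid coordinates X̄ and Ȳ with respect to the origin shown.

bottom flange: A = 130 × 18 = 2340.00, centroid at (65.00, 9.00).
web: A = 8 × 160 = 1280.00, centroid at (65.00, 98.00).
top flange: A = 100 × 26 = 2600.00, centroid at (65.00, 191.00).
ΣA = 6220.00 mm², ΣAX̄ = 404300.00 mm³, ΣAȲ = 643100.00 mm³.
X̄ = 404300.00/6220.00 = 65.00 mm; Ȳ = 643100.00/6220.00 = 103.39 mm.

X̄ = 65.00 mm, Ȳ = 103.39 mm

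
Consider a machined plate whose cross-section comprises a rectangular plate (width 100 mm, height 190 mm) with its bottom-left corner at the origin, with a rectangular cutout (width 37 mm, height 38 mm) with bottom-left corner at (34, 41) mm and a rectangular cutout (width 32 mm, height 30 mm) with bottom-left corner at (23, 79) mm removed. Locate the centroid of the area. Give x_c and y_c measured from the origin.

x_c = 50.42 mm, y_c = 98.02 mm

plate: A = 100 × 190 = 19000.00, centroid at (50.00, 95.00).
hole 1: A = −(37 × 38) = -1406.00, centroid at (52.50, 60.00).
hole 2: A = −(32 × 30) = -960.00, centroid at (39.00, 94.00).
ΣA = 16634.00 mm²
ΣAx_c = (19000.00)(50.00) + (-1406.00)(52.50) + (-960.00)(39.00) = 838745.00 mm³
ΣAy_c = (19000.00)(95.00) + (-1406.00)(60.00) + (-960.00)(94.00) = 1630400.00 mm³
x_c = 838745.00 / 16634.00 = 50.42 mm
y_c = 1630400.00 / 16634.00 = 98.02 mm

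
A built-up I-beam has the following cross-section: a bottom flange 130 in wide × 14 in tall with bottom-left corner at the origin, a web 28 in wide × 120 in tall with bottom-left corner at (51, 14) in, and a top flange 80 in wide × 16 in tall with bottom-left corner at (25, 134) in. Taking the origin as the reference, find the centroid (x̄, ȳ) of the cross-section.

x̄ = 65.00 in, ȳ = 68.60 in

bottom flange: A = 130 × 14 = 1820.00, centroid at (65.00, 7.00).
web: A = 28 × 120 = 3360.00, centroid at (65.00, 74.00).
top flange: A = 80 × 16 = 1280.00, centroid at (65.00, 142.00).
ΣA = 6460.00 in², ΣAx̄ = 419900.00 in³, ΣAȳ = 443140.00 in³.
x̄ = 419900.00/6460.00 = 65.00 in; ȳ = 443140.00/6460.00 = 68.60 in.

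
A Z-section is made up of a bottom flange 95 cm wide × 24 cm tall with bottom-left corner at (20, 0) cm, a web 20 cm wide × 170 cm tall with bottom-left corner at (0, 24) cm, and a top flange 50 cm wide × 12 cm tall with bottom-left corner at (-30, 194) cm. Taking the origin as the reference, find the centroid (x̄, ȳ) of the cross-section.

x̄ = 29.44 cm, ȳ = 82.48 cm

bottom flange: A = 95 × 24 = 2280.00, centroid at (67.50, 12.00).
web: A = 20 × 170 = 3400.00, centroid at (10.00, 109.00).
top flange: A = 50 × 12 = 600.00, centroid at (-5.00, 200.00).
ΣA = 6280.00 cm²
ΣAx̄ = (2280.00)(67.50) + (3400.00)(10.00) + (600.00)(-5.00) = 184900.00 cm³
ΣAȳ = (2280.00)(12.00) + (3400.00)(109.00) + (600.00)(200.00) = 517960.00 cm³
x̄ = 184900.00 / 6280.00 = 29.44 cm
ȳ = 517960.00 / 6280.00 = 82.48 cm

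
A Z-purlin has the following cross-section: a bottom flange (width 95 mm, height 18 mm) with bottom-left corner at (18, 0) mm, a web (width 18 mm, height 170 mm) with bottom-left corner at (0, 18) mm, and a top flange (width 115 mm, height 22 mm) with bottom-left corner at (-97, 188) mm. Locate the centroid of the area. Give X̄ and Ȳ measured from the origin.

X̄ = 5.43 mm, Ȳ = 114.25 mm

bottom flange: A = 95 × 18 = 1710.00, centroid at (65.50, 9.00).
web: A = 18 × 170 = 3060.00, centroid at (9.00, 103.00).
top flange: A = 115 × 22 = 2530.00, centroid at (-39.50, 199.00).
ΣA = 7300.00 mm², ΣAX̄ = 39610.00 mm³, ΣAȲ = 834040.00 mm³.
X̄ = 39610.00/7300.00 = 5.43 mm; Ȳ = 834040.00/7300.00 = 114.25 mm.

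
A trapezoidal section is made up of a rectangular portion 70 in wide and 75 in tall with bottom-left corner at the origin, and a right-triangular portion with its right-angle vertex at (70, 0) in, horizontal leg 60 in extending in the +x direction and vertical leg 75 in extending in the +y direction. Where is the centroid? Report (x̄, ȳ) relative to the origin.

x̄ = 51.50 in, ȳ = 33.75 in

Part | A | x̄ᵢ | ȳᵢ | A·x̄ᵢ | A·ȳᵢ
rectangular portion | 5250.00 | 35.00 | 37.50 | 183750.00 | 196875.00
triangular portion | 2250.00 | 90.00 | 25.00 | 202500.00 | 56250.00
Σ | 7500.00 |  |  | 386250.00 | 253125.00
x̄ = 386250.00 / 7500.00 = 51.50 in
ȳ = 253125.00 / 7500.00 = 33.75 in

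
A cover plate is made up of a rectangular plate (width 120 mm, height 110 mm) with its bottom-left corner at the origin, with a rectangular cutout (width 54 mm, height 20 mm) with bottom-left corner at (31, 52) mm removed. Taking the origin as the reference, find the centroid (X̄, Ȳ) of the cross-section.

X̄ = 60.18 mm, Ȳ = 54.38 mm

Part | A | x̄ᵢ | ȳᵢ | A·x̄ᵢ | A·ȳᵢ
plate | 13200.00 | 60.00 | 55.00 | 792000.00 | 726000.00
hole | -1080.00 | 58.00 | 62.00 | -62640.00 | -66960.00
Σ | 12120.00 |  |  | 729360.00 | 659040.00
X̄ = 729360.00 / 12120.00 = 60.18 mm
Ȳ = 659040.00 / 12120.00 = 54.38 mm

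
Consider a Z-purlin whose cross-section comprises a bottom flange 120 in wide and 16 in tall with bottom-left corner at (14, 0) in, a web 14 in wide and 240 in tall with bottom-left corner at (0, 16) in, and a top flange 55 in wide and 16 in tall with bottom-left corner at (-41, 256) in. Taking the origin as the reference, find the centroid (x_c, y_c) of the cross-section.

bottom flange: A = 120 × 16 = 1920.00, centroid at (74.00, 8.00).
web: A = 14 × 240 = 3360.00, centroid at (7.00, 136.00).
top flange: A = 55 × 16 = 880.00, centroid at (-13.50, 264.00).
ΣA = 6160.00 in², ΣAx_c = 153720.00 in³, ΣAy_c = 704640.00 in³.
x_c = 153720.00/6160.00 = 24.95 in; y_c = 704640.00/6160.00 = 114.39 in.

x_c = 24.95 in, y_c = 114.39 in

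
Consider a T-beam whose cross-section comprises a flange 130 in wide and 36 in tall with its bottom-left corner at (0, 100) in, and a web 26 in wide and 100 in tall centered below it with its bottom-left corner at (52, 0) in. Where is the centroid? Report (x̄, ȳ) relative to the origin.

web: A = 26 × 100 = 2600.00, centroid at (65.00, 50.00).
flange: A = 130 × 36 = 4680.00, centroid at (65.00, 118.00).
ΣA = 7280.00 in², ΣAx̄ = 473200.00 in³, ΣAȳ = 682240.00 in³.
x̄ = 473200.00/7280.00 = 65.00 in; ȳ = 682240.00/7280.00 = 93.71 in.

x̄ = 65.00 in, ȳ = 93.71 in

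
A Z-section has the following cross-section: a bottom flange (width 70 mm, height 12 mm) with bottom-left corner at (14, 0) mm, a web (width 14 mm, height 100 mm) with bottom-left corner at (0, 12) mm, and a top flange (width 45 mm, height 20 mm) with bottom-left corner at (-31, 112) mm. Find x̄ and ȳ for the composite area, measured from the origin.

x̄ = 13.79 mm, ȳ = 64.22 mm

bottom flange: A = 70 × 12 = 840.00, centroid at (49.00, 6.00).
web: A = 14 × 100 = 1400.00, centroid at (7.00, 62.00).
top flange: A = 45 × 20 = 900.00, centroid at (-8.50, 122.00).
ΣA = 3140.00 mm², ΣAx̄ = 43310.00 mm³, ΣAȳ = 201640.00 mm³.
x̄ = 43310.00/3140.00 = 13.79 mm; ȳ = 201640.00/3140.00 = 64.22 mm.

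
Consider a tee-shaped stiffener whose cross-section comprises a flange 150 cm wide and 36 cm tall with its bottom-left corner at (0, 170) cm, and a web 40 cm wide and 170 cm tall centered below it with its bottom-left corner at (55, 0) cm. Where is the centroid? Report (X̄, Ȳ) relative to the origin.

Part | A | x̄ᵢ | ȳᵢ | A·x̄ᵢ | A·ȳᵢ
web | 6800.00 | 75.00 | 85.00 | 510000.00 | 578000.00
flange | 5400.00 | 75.00 | 188.00 | 405000.00 | 1015200.00
Σ | 12200.00 |  |  | 915000.00 | 1593200.00
X̄ = 915000.00 / 12200.00 = 75.00 cm
Ȳ = 1593200.00 / 12200.00 = 130.59 cm

X̄ = 75.00 cm, Ȳ = 130.59 cm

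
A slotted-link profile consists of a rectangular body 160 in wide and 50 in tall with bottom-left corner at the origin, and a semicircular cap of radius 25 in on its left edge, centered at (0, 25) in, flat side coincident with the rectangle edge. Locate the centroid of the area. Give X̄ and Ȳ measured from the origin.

X̄ = 70.10 in, Ȳ = 25.00 in

rectangular body: A = 160 × 50 = 8000.00, centroid at (80.00, 25.00).
semicircular end: A = ½π·25² = 981.75, centroid at (-10.61, 25.00).
ΣA = 8981.75 in²
ΣAX̄ = (8000.00)(80.00) + (981.75)(-10.61) = 629583.33 in³
ΣAȲ = (8000.00)(25.00) + (981.75)(25.00) = 224543.69 in³
X̄ = 629583.33 / 8981.75 = 70.10 in
Ȳ = 224543.69 / 8981.75 = 25.00 in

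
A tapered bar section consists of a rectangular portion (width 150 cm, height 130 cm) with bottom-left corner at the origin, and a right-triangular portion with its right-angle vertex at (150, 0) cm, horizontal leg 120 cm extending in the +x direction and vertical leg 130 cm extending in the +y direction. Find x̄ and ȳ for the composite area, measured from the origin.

rectangular portion: A = 150 × 130 = 19500.00, centroid at (75.00, 65.00).
triangular portion: A = ½·120·130 = 7800.00, centroid at (190.00, 43.33).
ΣA = 27300.00 cm²
ΣAx̄ = (19500.00)(75.00) + (7800.00)(190.00) = 2944500.00 cm³
ΣAȳ = (19500.00)(65.00) + (7800.00)(43.33) = 1605500.00 cm³
x̄ = 2944500.00 / 27300.00 = 107.86 cm
ȳ = 1605500.00 / 27300.00 = 58.81 cm

x̄ = 107.86 cm, ȳ = 58.81 cm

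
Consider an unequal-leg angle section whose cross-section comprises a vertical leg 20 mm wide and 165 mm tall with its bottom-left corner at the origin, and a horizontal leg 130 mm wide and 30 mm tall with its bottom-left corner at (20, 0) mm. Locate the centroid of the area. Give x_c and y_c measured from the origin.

x_c = 50.62 mm, y_c = 45.94 mm

Part | A | x̄ᵢ | ȳᵢ | A·x̄ᵢ | A·ȳᵢ
vertical leg | 3300.00 | 10.00 | 82.50 | 33000.00 | 272250.00
horizontal leg | 3900.00 | 85.00 | 15.00 | 331500.00 | 58500.00
Σ | 7200.00 |  |  | 364500.00 | 330750.00
x_c = 364500.00 / 7200.00 = 50.62 mm
y_c = 330750.00 / 7200.00 = 45.94 mm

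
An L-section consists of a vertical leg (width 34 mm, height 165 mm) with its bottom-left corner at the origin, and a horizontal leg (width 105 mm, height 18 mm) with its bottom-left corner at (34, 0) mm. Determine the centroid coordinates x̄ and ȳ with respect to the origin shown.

vertical leg: A = 34 × 165 = 5610.00, centroid at (17.00, 82.50).
horizontal leg: A = 105 × 18 = 1890.00, centroid at (86.50, 9.00).
ΣA = 7500.00 mm²
ΣAx̄ = (5610.00)(17.00) + (1890.00)(86.50) = 258855.00 mm³
ΣAȳ = (5610.00)(82.50) + (1890.00)(9.00) = 479835.00 mm³
x̄ = 258855.00 / 7500.00 = 34.51 mm
ȳ = 479835.00 / 7500.00 = 63.98 mm

x̄ = 34.51 mm, ȳ = 63.98 mm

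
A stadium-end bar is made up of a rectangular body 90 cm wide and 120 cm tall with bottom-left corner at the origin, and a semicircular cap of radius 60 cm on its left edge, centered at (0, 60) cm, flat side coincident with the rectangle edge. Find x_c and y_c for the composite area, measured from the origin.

x_c = 20.78 cm, y_c = 60.00 cm

rectangular body: A = 90 × 120 = 10800.00, centroid at (45.00, 60.00).
semicircular end: A = ½π·60² = 5654.87, centroid at (-25.46, 60.00).
ΣA = 16454.87 cm²
ΣAx_c = (10800.00)(45.00) + (5654.87)(-25.46) = 342000.00 cm³
ΣAy_c = (10800.00)(60.00) + (5654.87)(60.00) = 987292.01 cm³
x_c = 342000.00 / 16454.87 = 20.78 cm
y_c = 987292.01 / 16454.87 = 60.00 cm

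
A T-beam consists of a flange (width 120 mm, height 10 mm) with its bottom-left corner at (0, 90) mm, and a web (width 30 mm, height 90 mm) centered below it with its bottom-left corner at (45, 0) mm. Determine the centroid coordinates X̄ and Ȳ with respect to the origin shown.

X̄ = 60.00 mm, Ȳ = 60.38 mm

web: A = 30 × 90 = 2700.00, centroid at (60.00, 45.00).
flange: A = 120 × 10 = 1200.00, centroid at (60.00, 95.00).
ΣA = 3900.00 mm², ΣAX̄ = 234000.00 mm³, ΣAȲ = 235500.00 mm³.
X̄ = 234000.00/3900.00 = 60.00 mm; Ȳ = 235500.00/3900.00 = 60.38 mm.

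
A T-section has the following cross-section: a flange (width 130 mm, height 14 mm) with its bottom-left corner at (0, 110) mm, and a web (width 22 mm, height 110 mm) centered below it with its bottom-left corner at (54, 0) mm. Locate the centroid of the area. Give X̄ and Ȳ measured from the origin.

web: A = 22 × 110 = 2420.00, centroid at (65.00, 55.00).
flange: A = 130 × 14 = 1820.00, centroid at (65.00, 117.00).
ΣA = 4240.00 mm²
ΣAX̄ = (2420.00)(65.00) + (1820.00)(65.00) = 275600.00 mm³
ΣAȲ = (2420.00)(55.00) + (1820.00)(117.00) = 346040.00 mm³
X̄ = 275600.00 / 4240.00 = 65.00 mm
Ȳ = 346040.00 / 4240.00 = 81.61 mm

X̄ = 65.00 mm, Ȳ = 81.61 mm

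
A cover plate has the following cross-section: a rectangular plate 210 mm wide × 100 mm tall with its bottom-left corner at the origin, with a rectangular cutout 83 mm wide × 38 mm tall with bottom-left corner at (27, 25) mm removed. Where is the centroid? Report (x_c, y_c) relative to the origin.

plate: A = 210 × 100 = 21000.00, centroid at (105.00, 50.00).
hole: A = −(83 × 38) = -3154.00, centroid at (68.50, 44.00).
ΣA = 17846.00 mm²
ΣAx_c = (21000.00)(105.00) + (-3154.00)(68.50) = 1988951.00 mm³
ΣAy_c = (21000.00)(50.00) + (-3154.00)(44.00) = 911224.00 mm³
x_c = 1988951.00 / 17846.00 = 111.45 mm
y_c = 911224.00 / 17846.00 = 51.06 mm

x_c = 111.45 mm, y_c = 51.06 mm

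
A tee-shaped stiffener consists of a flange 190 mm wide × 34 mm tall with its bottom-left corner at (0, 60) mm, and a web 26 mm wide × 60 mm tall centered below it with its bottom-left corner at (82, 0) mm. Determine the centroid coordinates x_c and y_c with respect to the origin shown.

web: A = 26 × 60 = 1560.00, centroid at (95.00, 30.00).
flange: A = 190 × 34 = 6460.00, centroid at (95.00, 77.00).
ΣA = 8020.00 mm²
ΣAx_c = (1560.00)(95.00) + (6460.00)(95.00) = 761900.00 mm³
ΣAy_c = (1560.00)(30.00) + (6460.00)(77.00) = 544220.00 mm³
x_c = 761900.00 / 8020.00 = 95.00 mm
y_c = 544220.00 / 8020.00 = 67.86 mm

x_c = 95.00 mm, y_c = 67.86 mm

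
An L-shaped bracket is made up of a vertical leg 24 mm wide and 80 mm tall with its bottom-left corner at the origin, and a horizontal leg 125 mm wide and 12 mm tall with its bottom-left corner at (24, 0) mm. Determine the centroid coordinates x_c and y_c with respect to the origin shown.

Part | A | x̄ᵢ | ȳᵢ | A·x̄ᵢ | A·ȳᵢ
vertical leg | 1920.00 | 12.00 | 40.00 | 23040.00 | 76800.00
horizontal leg | 1500.00 | 86.50 | 6.00 | 129750.00 | 9000.00
Σ | 3420.00 |  |  | 152790.00 | 85800.00
x_c = 152790.00 / 3420.00 = 44.68 mm
y_c = 85800.00 / 3420.00 = 25.09 mm

x_c = 44.68 mm, y_c = 25.09 mm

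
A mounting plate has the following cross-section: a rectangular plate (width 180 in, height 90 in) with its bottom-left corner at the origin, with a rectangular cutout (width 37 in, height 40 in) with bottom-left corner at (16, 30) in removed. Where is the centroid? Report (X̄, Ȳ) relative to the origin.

X̄ = 95.58 in, Ȳ = 44.50 in

plate: A = 180 × 90 = 16200.00, centroid at (90.00, 45.00).
hole: A = −(37 × 40) = -1480.00, centroid at (34.50, 50.00).
ΣA = 14720.00 in²
ΣAX̄ = (16200.00)(90.00) + (-1480.00)(34.50) = 1406940.00 in³
ΣAȲ = (16200.00)(45.00) + (-1480.00)(50.00) = 655000.00 in³
X̄ = 1406940.00 / 14720.00 = 95.58 in
Ȳ = 655000.00 / 14720.00 = 44.50 in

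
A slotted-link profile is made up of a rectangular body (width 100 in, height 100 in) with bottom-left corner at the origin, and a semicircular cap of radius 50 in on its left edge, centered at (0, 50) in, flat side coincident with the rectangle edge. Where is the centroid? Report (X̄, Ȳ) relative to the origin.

X̄ = 29.92 in, Ȳ = 50.00 in

rectangular body: A = 100 × 100 = 10000.00, centroid at (50.00, 50.00).
semicircular end: A = ½π·50² = 3926.99, centroid at (-21.22, 50.00).
ΣA = 13926.99 in²
ΣAX̄ = (10000.00)(50.00) + (3926.99)(-21.22) = 416666.67 in³
ΣAȲ = (10000.00)(50.00) + (3926.99)(50.00) = 696349.54 in³
X̄ = 416666.67 / 13926.99 = 29.92 in
Ȳ = 696349.54 / 13926.99 = 50.00 in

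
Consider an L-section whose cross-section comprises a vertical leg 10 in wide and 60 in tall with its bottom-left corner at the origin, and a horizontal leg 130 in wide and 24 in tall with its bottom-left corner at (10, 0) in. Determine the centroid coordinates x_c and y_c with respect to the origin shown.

x_c = 63.71 in, y_c = 14.90 in

vertical leg: A = 10 × 60 = 600.00, centroid at (5.00, 30.00).
horizontal leg: A = 130 × 24 = 3120.00, centroid at (75.00, 12.00).
ΣA = 3720.00 in², ΣAx_c = 237000.00 in³, ΣAy_c = 55440.00 in³.
x_c = 237000.00/3720.00 = 63.71 in; y_c = 55440.00/3720.00 = 14.90 in.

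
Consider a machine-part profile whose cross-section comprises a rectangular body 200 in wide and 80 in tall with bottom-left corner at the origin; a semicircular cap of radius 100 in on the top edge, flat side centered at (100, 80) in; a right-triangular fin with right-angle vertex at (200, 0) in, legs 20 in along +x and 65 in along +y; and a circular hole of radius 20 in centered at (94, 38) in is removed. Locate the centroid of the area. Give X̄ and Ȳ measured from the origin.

rectangular body: A = 200 × 80 = 16000.00, centroid at (100.00, 40.00).
semicircular top: A = ½π·100² = 15707.96, centroid at (100.00, 122.44).
triangular fin: A = ½·20·65 = 650.00, centroid at (206.67, 21.67).
hole: A = −π·20² = -1256.64, centroid at (94.00, 38.00).
ΣA = 31101.33 in²
ΣAX̄ = (16000.00)(100.00) + (15707.96)(100.00) + (650.00)(206.67) + (-1256.64)(94.00) = 3187005.78 in³
ΣAȲ = (16000.00)(40.00) + (15707.96)(122.44) + (650.00)(21.67) + (-1256.64)(38.00) = 2529634.85 in³
X̄ = 3187005.78 / 31101.33 = 102.47 in
Ȳ = 2529634.85 / 31101.33 = 81.34 in

X̄ = 102.47 in, Ȳ = 81.34 in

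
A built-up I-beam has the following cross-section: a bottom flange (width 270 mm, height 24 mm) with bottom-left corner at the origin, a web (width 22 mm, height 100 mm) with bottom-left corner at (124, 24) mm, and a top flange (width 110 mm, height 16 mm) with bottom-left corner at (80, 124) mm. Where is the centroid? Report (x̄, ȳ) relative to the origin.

bottom flange: A = 270 × 24 = 6480.00, centroid at (135.00, 12.00).
web: A = 22 × 100 = 2200.00, centroid at (135.00, 74.00).
top flange: A = 110 × 16 = 1760.00, centroid at (135.00, 132.00).
ΣA = 10440.00 mm², ΣAx̄ = 1409400.00 mm³, ΣAȳ = 472880.00 mm³.
x̄ = 1409400.00/10440.00 = 135.00 mm; ȳ = 472880.00/10440.00 = 45.30 mm.

x̄ = 135.00 mm, ȳ = 45.30 mm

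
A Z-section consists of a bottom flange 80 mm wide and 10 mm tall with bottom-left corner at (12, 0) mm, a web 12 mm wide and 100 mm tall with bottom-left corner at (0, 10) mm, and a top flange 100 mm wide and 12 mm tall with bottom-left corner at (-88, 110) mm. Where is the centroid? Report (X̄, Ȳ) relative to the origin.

X̄ = 1.00 mm, Ȳ = 67.25 mm

bottom flange: A = 80 × 10 = 800.00, centroid at (52.00, 5.00).
web: A = 12 × 100 = 1200.00, centroid at (6.00, 60.00).
top flange: A = 100 × 12 = 1200.00, centroid at (-38.00, 116.00).
ΣA = 3200.00 mm²
ΣAX̄ = (800.00)(52.00) + (1200.00)(6.00) + (1200.00)(-38.00) = 3200.00 mm³
ΣAȲ = (800.00)(5.00) + (1200.00)(60.00) + (1200.00)(116.00) = 215200.00 mm³
X̄ = 3200.00 / 3200.00 = 1.00 mm
Ȳ = 215200.00 / 3200.00 = 67.25 mm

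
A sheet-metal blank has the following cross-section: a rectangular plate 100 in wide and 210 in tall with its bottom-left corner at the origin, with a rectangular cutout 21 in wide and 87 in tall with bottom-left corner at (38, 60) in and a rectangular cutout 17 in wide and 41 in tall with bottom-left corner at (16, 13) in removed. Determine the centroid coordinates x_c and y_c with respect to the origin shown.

plate: A = 100 × 210 = 21000.00, centroid at (50.00, 105.00).
hole 1: A = −(21 × 87) = -1827.00, centroid at (48.50, 103.50).
hole 2: A = −(17 × 41) = -697.00, centroid at (24.50, 33.50).
ΣA = 18476.00 in²
ΣAx_c = (21000.00)(50.00) + (-1827.00)(48.50) + (-697.00)(24.50) = 944314.00 in³
ΣAy_c = (21000.00)(105.00) + (-1827.00)(103.50) + (-697.00)(33.50) = 1992556.00 in³
x_c = 944314.00 / 18476.00 = 51.11 in
y_c = 1992556.00 / 18476.00 = 107.85 in

x_c = 51.11 in, y_c = 107.85 in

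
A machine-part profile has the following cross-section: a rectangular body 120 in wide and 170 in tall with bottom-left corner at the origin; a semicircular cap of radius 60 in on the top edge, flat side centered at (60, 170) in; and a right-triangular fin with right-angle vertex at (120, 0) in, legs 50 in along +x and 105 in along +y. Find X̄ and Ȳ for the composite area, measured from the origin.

rectangular body: A = 120 × 170 = 20400.00, centroid at (60.00, 85.00).
semicircular top: A = ½π·60² = 5654.87, centroid at (60.00, 195.46).
triangular fin: A = ½·50·105 = 2625.00, centroid at (136.67, 35.00).
ΣA = 28679.87 in²
ΣAX̄ = (20400.00)(60.00) + (5654.87)(60.00) + (2625.00)(136.67) = 1922042.01 in³
ΣAȲ = (20400.00)(85.00) + (5654.87)(195.46) + (2625.00)(35.00) = 2931202.35 in³
X̄ = 1922042.01 / 28679.87 = 67.02 in
Ȳ = 2931202.35 / 28679.87 = 102.20 in

X̄ = 67.02 in, Ȳ = 102.20 in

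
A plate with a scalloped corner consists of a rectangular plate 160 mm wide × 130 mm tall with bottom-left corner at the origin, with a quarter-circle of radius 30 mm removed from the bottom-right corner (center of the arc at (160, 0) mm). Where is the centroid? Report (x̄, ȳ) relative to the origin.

plate: A = 160 × 130 = 20800.00, centroid at (80.00, 65.00).
removed quarter-circle: A = −¼π·30² = -706.86, centroid at (147.27, 12.73).
ΣA = 20093.14 mm², ΣAx̄ = 1559902.66 mm³, ΣAȳ = 1343000.00 mm³.
x̄ = 1559902.66/20093.14 = 77.63 mm; ȳ = 1343000.00/20093.14 = 66.84 mm.

x̄ = 77.63 mm, ȳ = 66.84 mm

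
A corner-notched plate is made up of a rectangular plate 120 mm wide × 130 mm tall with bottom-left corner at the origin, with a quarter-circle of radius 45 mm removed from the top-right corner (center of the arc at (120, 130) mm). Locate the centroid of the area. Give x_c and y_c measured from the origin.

x_c = 55.36 mm, y_c = 59.79 mm

Part | A | x̄ᵢ | ȳᵢ | A·x̄ᵢ | A·ȳᵢ
plate | 15600.00 | 60.00 | 65.00 | 936000.00 | 1014000.00
removed quarter-circle | -1590.43 | 100.90 | 110.90 | -160476.75 | -176381.07
Σ | 14009.57 |  |  | 775523.25 | 837618.93
x_c = 775523.25 / 14009.57 = 55.36 mm
y_c = 837618.93 / 14009.57 = 59.79 mm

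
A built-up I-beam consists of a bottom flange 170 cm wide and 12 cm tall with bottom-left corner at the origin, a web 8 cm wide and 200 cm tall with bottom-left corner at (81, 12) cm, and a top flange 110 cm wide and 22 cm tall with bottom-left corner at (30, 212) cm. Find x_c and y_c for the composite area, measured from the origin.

Part | A | x̄ᵢ | ȳᵢ | A·x̄ᵢ | A·ȳᵢ
bottom flange | 2040.00 | 85.00 | 6.00 | 173400.00 | 12240.00
web | 1600.00 | 85.00 | 112.00 | 136000.00 | 179200.00
top flange | 2420.00 | 85.00 | 223.00 | 205700.00 | 539660.00
Σ | 6060.00 |  |  | 515100.00 | 731100.00
x_c = 515100.00 / 6060.00 = 85.00 cm
y_c = 731100.00 / 6060.00 = 120.64 cm

x_c = 85.00 cm, y_c = 120.64 cm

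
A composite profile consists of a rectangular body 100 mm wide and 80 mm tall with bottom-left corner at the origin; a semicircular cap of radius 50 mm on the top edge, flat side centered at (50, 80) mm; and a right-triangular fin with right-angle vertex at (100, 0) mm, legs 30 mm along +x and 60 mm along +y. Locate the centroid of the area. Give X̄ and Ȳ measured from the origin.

X̄ = 54.21 mm, Ȳ = 57.34 mm

Part | A | x̄ᵢ | ȳᵢ | A·x̄ᵢ | A·ȳᵢ
rectangular body | 8000.00 | 50.00 | 40.00 | 400000.00 | 320000.00
semicircular top | 3926.99 | 50.00 | 101.22 | 196349.54 | 397492.60
triangular fin | 900.00 | 110.00 | 20.00 | 99000.00 | 18000.00
Σ | 12826.99 |  |  | 695349.54 | 735492.60
X̄ = 695349.54 / 12826.99 = 54.21 mm
Ȳ = 735492.60 / 12826.99 = 57.34 mm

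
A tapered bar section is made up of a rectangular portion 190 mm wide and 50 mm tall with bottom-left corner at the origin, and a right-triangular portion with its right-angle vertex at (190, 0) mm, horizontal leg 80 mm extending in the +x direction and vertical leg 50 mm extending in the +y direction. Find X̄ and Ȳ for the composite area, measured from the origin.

rectangular portion: A = 190 × 50 = 9500.00, centroid at (95.00, 25.00).
triangular portion: A = ½·80·50 = 2000.00, centroid at (216.67, 16.67).
ΣA = 11500.00 mm², ΣAX̄ = 1335833.33 mm³, ΣAȲ = 270833.33 mm³.
X̄ = 1335833.33/11500.00 = 116.16 mm; Ȳ = 270833.33/11500.00 = 23.55 mm.

X̄ = 116.16 mm, Ȳ = 23.55 mm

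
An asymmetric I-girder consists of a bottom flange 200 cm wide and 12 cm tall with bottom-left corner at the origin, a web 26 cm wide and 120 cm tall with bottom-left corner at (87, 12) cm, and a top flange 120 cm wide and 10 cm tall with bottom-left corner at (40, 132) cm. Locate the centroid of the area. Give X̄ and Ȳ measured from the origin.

X̄ = 100.00 cm, Ȳ = 60.04 cm

bottom flange: A = 200 × 12 = 2400.00, centroid at (100.00, 6.00).
web: A = 26 × 120 = 3120.00, centroid at (100.00, 72.00).
top flange: A = 120 × 10 = 1200.00, centroid at (100.00, 137.00).
ΣA = 6720.00 cm², ΣAX̄ = 672000.00 cm³, ΣAȲ = 403440.00 cm³.
X̄ = 672000.00/6720.00 = 100.00 cm; Ȳ = 403440.00/6720.00 = 60.04 cm.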